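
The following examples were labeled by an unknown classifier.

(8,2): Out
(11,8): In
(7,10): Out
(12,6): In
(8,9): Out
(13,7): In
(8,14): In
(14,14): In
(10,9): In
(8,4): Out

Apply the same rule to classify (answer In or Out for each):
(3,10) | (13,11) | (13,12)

Out, In, In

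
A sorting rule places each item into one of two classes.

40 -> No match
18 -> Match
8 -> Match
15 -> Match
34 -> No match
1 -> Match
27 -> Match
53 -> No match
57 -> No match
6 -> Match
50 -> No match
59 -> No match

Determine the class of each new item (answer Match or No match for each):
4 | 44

Match, No match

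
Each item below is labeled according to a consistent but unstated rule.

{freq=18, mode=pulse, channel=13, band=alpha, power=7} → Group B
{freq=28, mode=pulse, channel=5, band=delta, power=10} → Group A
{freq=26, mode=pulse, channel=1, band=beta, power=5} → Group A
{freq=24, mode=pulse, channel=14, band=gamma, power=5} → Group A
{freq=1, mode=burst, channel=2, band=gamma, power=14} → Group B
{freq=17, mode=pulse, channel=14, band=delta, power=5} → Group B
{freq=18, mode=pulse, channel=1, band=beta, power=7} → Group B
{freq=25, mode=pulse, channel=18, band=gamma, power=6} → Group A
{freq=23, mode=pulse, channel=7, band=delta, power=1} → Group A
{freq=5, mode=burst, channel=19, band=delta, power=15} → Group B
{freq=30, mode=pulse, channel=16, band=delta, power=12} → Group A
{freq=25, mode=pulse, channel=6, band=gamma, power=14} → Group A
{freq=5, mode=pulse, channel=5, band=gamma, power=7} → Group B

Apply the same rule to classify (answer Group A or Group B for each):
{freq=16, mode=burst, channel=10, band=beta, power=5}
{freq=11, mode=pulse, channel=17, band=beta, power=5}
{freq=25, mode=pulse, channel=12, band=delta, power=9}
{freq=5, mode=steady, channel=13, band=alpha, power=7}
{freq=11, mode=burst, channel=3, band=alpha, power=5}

Group B, Group B, Group A, Group B, Group B

One predicate separates the groups cleanly: freq ≥ 23.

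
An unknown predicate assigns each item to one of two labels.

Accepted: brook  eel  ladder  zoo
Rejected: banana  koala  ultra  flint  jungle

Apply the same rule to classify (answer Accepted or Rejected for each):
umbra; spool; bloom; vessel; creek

Rejected, Accepted, Accepted, Accepted, Accepted

The common property of the 'Accepted' items is: has a double letter. No 'Rejected' item has it.
Rejected: umbra, since no doubled letter.
Accepted: spool, since 'oo' doubled.
Accepted: bloom, since 'oo' doubled.
Accepted: vessel, since 'ss' doubled.
Accepted: creek, since 'ee' doubled.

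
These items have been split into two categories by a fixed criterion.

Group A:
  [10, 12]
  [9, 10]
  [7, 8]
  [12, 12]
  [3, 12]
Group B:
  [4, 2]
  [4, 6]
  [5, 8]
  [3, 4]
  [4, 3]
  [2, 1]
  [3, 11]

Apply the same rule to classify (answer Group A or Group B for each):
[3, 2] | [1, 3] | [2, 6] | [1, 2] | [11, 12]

Every 'Group A' example satisfies: sum ≥ 15. None of the 'Group B' examples do.

Group B, Group B, Group B, Group B, Group A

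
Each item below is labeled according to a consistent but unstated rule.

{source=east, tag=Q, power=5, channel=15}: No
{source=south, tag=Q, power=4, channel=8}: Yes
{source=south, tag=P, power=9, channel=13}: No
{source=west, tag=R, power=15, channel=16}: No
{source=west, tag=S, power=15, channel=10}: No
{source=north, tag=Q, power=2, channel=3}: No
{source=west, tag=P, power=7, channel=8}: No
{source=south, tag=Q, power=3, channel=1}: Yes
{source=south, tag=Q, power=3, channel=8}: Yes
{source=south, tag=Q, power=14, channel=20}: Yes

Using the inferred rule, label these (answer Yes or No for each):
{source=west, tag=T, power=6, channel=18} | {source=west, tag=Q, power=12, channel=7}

The common property of the 'Yes' items is: source is south AND tag is Q. No 'No' item has it.

No, No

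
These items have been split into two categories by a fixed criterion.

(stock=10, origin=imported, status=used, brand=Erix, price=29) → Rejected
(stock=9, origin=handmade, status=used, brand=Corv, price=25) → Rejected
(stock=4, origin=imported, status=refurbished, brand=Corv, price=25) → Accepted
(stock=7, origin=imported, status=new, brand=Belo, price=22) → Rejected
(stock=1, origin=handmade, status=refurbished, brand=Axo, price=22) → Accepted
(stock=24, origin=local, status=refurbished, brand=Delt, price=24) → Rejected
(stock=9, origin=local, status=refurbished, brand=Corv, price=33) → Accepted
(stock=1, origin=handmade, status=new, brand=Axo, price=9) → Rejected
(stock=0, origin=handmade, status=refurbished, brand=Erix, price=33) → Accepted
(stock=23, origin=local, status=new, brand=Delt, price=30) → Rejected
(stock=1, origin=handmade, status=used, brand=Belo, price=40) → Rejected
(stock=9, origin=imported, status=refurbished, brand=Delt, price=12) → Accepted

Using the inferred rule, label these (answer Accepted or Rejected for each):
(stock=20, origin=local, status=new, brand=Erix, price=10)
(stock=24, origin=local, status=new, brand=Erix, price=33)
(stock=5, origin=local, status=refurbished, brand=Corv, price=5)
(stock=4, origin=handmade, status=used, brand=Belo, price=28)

The simplest hypothesis consistent with all the labels is: status is refurbished AND stock ≤ 9.

Rejected, Rejected, Accepted, Rejected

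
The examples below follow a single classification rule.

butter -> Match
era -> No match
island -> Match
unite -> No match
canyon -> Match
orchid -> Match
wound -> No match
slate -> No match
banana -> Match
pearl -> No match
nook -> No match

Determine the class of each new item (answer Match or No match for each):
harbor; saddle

The classifier is using: length 6.
Match: harbor, since length 6. Match: saddle, since length 6.

Match, Match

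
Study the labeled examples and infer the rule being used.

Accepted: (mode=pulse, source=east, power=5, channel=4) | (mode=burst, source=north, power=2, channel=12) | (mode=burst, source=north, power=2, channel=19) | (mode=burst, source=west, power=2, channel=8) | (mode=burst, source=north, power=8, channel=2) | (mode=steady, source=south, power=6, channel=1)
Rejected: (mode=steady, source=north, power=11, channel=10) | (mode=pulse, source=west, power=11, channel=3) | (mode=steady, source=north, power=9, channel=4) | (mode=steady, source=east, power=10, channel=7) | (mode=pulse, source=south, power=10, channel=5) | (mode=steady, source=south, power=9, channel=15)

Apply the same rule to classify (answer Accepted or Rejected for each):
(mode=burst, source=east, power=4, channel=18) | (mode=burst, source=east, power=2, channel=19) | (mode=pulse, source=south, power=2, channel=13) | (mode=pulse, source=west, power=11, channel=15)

A rule that fits every label: power ≤ 8 — true of each 'Accepted' example, false of each 'Rejected' one.
(mode=burst, source=east, power=4, channel=18): Accepted (power = 4). (mode=burst, source=east, power=2, channel=19): Accepted (power = 2). (mode=pulse, source=south, power=2, channel=13): Accepted (power = 2). (mode=pulse, source=west, power=11, channel=15): Rejected (power = 11).

Accepted, Accepted, Accepted, Rejected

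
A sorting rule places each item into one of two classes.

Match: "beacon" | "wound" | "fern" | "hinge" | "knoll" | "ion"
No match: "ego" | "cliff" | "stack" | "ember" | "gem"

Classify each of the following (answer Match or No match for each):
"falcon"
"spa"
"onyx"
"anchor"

One predicate separates the groups cleanly: contains 'n'.
"falcon": has 'n' — has this property, so Match. "spa": no 'n' — doesn't qualify, so No match. "onyx": has 'n' — has this property, so Match. "anchor": has 'n' — has this property, so Match.

Match, No match, Match, Match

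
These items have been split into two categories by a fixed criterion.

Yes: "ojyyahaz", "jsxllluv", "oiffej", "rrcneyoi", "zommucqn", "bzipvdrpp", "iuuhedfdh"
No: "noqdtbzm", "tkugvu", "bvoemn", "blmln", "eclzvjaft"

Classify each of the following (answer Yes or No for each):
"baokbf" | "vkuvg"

No, No

The classifier is using: has a double letter.
No: "baokbf", since no doubled letter.
No: "vkuvg", since no doubled letter.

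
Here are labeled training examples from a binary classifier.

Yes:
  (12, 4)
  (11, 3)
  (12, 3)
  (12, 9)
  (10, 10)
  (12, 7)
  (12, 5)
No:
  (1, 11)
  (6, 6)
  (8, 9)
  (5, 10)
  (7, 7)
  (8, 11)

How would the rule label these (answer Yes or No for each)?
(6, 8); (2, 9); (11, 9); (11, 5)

No, No, Yes, Yes

The classifier is using: first ≥ 9.
No: (6, 8), since first 6.
No: (2, 9), since first 2.
Yes: (11, 9), since first 11.
Yes: (11, 5), since first 11.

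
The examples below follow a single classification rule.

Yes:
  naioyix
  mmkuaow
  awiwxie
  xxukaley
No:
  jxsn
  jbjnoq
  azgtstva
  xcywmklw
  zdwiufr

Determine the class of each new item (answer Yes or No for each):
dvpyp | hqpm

No, No

The classifier is using: has ≥ 3 vowels.
dvpyp: No (0 vowels). hqpm: No (0 vowels).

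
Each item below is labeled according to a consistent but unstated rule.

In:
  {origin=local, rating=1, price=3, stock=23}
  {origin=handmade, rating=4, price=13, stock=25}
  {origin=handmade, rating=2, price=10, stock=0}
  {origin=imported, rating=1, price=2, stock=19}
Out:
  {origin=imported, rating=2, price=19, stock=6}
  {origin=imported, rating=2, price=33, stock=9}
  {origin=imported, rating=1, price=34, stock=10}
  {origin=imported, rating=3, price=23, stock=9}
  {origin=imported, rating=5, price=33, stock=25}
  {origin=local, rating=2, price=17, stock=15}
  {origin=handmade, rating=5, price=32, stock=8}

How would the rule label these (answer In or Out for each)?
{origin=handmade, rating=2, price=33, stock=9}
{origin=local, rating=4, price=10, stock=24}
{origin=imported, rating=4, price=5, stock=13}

Out, In, In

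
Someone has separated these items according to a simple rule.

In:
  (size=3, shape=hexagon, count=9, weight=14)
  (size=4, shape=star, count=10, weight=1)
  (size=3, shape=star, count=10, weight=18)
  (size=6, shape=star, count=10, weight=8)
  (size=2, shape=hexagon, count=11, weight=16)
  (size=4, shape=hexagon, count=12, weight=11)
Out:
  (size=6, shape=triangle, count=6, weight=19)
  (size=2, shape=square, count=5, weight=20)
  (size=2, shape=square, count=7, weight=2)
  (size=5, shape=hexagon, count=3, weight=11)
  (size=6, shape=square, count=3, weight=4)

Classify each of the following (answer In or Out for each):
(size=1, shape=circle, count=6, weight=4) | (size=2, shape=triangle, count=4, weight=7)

Out, Out

One predicate separates the groups cleanly: count ≥ 9.
(size=1, shape=circle, count=6, weight=4) → count = 6 → Out. (size=2, shape=triangle, count=4, weight=7) → count = 4 → Out.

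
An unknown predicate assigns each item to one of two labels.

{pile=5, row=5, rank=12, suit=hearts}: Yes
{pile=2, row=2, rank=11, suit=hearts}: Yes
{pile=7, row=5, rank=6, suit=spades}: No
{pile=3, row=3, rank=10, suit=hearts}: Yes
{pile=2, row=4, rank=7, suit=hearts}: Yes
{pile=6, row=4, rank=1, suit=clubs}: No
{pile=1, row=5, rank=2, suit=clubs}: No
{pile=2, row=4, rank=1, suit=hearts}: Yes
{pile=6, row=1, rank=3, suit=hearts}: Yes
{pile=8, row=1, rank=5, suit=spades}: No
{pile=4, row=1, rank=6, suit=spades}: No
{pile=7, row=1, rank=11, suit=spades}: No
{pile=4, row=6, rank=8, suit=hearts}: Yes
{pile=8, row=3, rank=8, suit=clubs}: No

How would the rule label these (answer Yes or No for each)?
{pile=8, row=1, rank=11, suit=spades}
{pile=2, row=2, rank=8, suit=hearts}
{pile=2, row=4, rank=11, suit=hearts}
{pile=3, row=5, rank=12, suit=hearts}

Rule: suit is hearts. This holds for each 'Yes' example and fails for each 'No' one.
{pile=8, row=1, rank=11, suit=spades} → suit is spades → No.
{pile=2, row=2, rank=8, suit=hearts} → suit is hearts → Yes.
{pile=2, row=4, rank=11, suit=hearts} → suit is hearts → Yes.
{pile=3, row=5, rank=12, suit=hearts} → suit is hearts → Yes.

No, Yes, Yes, Yes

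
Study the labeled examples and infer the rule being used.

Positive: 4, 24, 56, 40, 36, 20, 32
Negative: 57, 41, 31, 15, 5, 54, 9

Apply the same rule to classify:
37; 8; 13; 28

Negative, Positive, Negative, Positive

Looking at the examples, the only property every 'Positive' case has and every 'Negative' case lacks is: multiple of 4.
37: 37 = 4·9 + 1, fails this test → Negative. 8: 8 = 4·2, matches → Positive. 13: 13 = 4·3 + 1, fails this test → Negative. 28: 28 = 4·7, matches → Positive.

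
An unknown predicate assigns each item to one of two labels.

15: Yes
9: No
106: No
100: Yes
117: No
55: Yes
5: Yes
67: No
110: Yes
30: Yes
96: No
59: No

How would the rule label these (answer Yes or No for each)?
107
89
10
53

No, No, Yes, No

One predicate separates the groups cleanly: multiple of 5.
107: 107 = 5·21 + 2, fails the rule → No. 89: 89 = 5·17 + 4, fails the rule → No. 10: 10 = 5·2, has this property → Yes. 53: 53 = 5·10 + 3, fails the rule → No.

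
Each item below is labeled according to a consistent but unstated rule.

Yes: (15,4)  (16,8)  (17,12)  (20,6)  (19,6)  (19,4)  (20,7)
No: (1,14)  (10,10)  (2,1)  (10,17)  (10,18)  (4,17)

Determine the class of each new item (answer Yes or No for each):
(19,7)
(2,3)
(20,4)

The rule appears to be: first ≥ 12.
(19,7): Yes (first 19).
(2,3): No (first 2).
(20,4): Yes (first 20).

Yes, No, Yes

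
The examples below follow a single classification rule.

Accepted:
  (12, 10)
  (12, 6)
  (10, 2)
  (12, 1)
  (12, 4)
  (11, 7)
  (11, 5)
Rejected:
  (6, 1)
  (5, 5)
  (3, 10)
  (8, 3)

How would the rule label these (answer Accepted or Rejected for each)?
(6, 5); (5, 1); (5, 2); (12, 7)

Rejected, Rejected, Rejected, Accepted

The pattern is that an item is 'Accepted' exactly when: first ≥ 10.
Rejected: (6, 5), since first 6.
Rejected: (5, 1), since first 5.
Rejected: (5, 2), since first 5.
Accepted: (12, 7), since first 12.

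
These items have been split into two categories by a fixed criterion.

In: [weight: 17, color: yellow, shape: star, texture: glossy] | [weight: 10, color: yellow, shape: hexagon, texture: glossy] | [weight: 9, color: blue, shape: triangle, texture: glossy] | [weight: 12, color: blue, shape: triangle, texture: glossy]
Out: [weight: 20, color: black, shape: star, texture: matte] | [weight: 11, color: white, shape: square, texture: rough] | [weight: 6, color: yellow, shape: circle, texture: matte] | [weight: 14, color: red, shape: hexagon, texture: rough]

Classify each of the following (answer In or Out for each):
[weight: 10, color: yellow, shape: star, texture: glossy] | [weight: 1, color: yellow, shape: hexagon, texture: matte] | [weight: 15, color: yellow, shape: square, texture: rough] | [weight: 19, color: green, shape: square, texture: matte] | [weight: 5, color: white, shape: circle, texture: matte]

In, Out, Out, Out, Out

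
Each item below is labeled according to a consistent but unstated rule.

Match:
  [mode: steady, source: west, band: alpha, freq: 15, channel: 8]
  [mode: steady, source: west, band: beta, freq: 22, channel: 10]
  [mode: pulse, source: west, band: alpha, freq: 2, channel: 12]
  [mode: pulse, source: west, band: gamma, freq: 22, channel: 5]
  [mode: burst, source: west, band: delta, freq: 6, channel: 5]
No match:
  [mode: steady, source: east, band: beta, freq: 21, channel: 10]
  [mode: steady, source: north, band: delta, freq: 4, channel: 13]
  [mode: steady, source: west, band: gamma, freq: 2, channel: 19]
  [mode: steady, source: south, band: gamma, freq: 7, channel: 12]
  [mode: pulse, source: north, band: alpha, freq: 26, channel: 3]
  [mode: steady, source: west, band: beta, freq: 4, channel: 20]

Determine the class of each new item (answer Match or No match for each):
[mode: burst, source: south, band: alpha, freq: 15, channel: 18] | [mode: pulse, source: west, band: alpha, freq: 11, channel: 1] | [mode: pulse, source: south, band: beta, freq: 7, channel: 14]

Every 'Match' example satisfies: source is west AND channel ≤ 12. None of the 'No match' examples do.
No match: [mode: burst, source: south, band: alpha, freq: 15, channel: 18], since source is south, channel = 18. Match: [mode: pulse, source: west, band: alpha, freq: 11, channel: 1], since source is west, channel = 1. No match: [mode: pulse, source: south, band: beta, freq: 7, channel: 14], since source is south, channel = 14.

No match, Match, No match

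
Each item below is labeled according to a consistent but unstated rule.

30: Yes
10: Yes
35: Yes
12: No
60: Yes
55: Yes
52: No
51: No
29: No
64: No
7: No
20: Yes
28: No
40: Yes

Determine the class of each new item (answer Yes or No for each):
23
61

No, No

Checking candidate rules against both groups, what survives is: multiple of 5.
23: No (23 = 5·4 + 3). 61: No (61 = 5·12 + 1).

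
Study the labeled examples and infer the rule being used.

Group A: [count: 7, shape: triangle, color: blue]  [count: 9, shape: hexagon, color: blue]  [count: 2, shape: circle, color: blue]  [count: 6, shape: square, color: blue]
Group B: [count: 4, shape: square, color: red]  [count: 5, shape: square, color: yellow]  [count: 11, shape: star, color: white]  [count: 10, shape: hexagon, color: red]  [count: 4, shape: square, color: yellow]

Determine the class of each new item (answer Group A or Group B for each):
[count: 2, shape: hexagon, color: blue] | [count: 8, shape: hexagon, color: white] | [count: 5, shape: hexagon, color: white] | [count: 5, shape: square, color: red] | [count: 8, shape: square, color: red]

One predicate separates the groups cleanly: color is blue.

Group A, Group B, Group B, Group B, Group B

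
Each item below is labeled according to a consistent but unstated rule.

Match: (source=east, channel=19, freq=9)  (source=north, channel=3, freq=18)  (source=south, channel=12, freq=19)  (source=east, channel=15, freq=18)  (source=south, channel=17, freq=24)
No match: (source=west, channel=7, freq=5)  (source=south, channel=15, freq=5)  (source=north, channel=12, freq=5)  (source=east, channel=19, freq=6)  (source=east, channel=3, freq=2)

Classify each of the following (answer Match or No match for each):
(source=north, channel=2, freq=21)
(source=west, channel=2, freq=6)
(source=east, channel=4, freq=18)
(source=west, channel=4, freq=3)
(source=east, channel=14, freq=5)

Match, No match, Match, No match, No match

'Match' ⟺ freq ≥ 9.
(source=north, channel=2, freq=21): freq = 21 — passes, so Match.
(source=west, channel=2, freq=6): freq = 6 — does not pass, so No match.
(source=east, channel=4, freq=18): freq = 18 — passes, so Match.
(source=west, channel=4, freq=3): freq = 3 — does not pass, so No match.
(source=east, channel=14, freq=5): freq = 5 — does not pass, so No match.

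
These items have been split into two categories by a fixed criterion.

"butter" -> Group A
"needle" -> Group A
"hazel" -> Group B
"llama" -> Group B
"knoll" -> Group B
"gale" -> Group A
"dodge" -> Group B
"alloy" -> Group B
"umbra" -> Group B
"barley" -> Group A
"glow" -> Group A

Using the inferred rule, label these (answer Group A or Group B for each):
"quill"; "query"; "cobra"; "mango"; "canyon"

'Group A' ⟺ even length.
"quill": length 5, fails the rule → Group B.
"query": length 5, fails the rule → Group B.
"cobra": length 5, fails the rule → Group B.
"mango": length 5, fails the rule → Group B.
"canyon": length 6, passes → Group A.

Group B, Group B, Group B, Group B, Group A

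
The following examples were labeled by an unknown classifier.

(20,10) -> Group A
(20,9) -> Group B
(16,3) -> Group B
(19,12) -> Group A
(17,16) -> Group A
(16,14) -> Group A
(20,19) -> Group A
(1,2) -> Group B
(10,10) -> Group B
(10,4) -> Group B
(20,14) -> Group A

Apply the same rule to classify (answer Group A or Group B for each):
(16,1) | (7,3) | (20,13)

All 'Group A' examples share one property — sum ≥ 30 — and every 'Group B' example lacks it.
(16,1) → 16+1 = 17 → Group B. (7,3) → 7+3 = 10 → Group B. (20,13) → 20+13 = 33 → Group A.

Group B, Group B, Group A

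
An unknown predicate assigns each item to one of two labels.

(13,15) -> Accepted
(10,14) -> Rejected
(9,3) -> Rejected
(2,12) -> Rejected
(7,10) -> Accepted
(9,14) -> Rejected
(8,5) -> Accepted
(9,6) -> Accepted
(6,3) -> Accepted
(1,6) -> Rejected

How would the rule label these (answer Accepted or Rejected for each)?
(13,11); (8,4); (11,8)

Accepted, Rejected, Accepted

The rule appears to be: |first − second| ≤ 3.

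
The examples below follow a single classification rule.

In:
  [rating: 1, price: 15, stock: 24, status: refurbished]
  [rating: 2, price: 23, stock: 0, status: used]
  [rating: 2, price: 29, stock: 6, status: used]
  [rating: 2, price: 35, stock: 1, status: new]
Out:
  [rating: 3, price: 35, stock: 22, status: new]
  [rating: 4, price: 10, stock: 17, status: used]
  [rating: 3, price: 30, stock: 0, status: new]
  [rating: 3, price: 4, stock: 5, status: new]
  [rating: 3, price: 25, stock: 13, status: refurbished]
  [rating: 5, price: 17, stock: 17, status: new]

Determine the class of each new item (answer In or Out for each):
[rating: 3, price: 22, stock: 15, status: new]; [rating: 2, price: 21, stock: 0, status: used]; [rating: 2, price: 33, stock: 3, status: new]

Out, In, In

The pattern is that an item is 'In' exactly when: rating ≤ 2.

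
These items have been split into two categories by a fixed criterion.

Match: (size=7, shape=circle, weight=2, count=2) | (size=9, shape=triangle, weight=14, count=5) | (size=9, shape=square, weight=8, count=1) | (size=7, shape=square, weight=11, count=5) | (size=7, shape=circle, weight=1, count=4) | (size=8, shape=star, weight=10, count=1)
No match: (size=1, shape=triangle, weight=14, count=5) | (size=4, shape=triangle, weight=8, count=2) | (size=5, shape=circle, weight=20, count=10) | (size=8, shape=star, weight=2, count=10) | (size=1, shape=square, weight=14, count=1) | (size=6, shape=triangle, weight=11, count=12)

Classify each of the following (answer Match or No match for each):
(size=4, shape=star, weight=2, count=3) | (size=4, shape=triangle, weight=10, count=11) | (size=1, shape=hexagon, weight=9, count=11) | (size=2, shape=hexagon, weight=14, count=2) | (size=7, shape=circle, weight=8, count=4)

'Match' ⟺ count ≤ 5 AND size ≥ 5.
(size=4, shape=star, weight=2, count=3): count = 3, size = 4, does not satisfy this → No match.
(size=4, shape=triangle, weight=10, count=11): count = 11, size = 4, does not satisfy this → No match.
(size=1, shape=hexagon, weight=9, count=11): count = 11, size = 1, does not satisfy this → No match.
(size=2, shape=hexagon, weight=14, count=2): count = 2, size = 2, does not satisfy this → No match.
(size=7, shape=circle, weight=8, count=4): count = 4, size = 7, matches → Match.

No match, No match, No match, No match, Match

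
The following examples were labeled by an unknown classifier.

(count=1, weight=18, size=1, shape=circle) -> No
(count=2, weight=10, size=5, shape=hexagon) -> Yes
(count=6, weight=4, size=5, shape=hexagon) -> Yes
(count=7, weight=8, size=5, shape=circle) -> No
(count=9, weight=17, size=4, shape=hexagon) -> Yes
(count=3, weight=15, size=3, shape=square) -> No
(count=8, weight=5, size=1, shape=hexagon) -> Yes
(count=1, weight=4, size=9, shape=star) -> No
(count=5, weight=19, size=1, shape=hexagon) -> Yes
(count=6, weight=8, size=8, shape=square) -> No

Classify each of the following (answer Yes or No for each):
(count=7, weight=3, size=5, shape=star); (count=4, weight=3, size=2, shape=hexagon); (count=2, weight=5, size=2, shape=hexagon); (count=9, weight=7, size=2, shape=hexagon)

The rule appears to be: shape is hexagon.
(count=7, weight=3, size=5, shape=star): shape is star, fails this test → No. (count=4, weight=3, size=2, shape=hexagon): shape is hexagon, qualifies → Yes. (count=2, weight=5, size=2, shape=hexagon): shape is hexagon, qualifies → Yes. (count=9, weight=7, size=2, shape=hexagon): shape is hexagon, qualifies → Yes.

No, Yes, Yes, Yes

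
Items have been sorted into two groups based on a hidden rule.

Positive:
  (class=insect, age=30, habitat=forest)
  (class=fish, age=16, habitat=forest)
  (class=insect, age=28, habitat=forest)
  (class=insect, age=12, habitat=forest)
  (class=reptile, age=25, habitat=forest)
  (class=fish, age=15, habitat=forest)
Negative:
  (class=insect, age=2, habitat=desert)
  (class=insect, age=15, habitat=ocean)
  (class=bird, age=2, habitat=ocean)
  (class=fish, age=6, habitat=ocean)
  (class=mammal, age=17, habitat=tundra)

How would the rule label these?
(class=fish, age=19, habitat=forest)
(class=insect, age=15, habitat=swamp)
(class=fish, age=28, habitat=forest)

Positive, Negative, Positive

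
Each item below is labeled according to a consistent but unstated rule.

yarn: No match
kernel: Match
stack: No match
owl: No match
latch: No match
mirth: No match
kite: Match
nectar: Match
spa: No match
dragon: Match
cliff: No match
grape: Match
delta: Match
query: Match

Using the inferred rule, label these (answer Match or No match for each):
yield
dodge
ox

Match, Match, No match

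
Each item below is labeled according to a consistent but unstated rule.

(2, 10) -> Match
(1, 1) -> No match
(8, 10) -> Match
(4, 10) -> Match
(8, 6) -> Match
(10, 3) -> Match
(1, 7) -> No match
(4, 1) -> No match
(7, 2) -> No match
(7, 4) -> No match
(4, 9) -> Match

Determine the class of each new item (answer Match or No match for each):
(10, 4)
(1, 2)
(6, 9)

Match, No match, Match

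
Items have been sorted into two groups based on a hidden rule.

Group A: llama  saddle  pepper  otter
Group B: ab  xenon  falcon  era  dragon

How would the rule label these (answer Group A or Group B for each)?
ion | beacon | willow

Group B, Group B, Group A

One predicate separates the groups cleanly: has a double letter.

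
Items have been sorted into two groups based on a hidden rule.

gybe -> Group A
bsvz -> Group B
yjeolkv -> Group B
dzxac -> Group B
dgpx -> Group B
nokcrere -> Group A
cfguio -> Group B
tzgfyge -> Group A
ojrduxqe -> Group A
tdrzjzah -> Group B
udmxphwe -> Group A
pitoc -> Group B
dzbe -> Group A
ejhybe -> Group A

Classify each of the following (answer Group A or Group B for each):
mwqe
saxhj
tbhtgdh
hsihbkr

Group A, Group B, Group B, Group B

The pattern is that an item is 'Group A' exactly when: ends with 'e'.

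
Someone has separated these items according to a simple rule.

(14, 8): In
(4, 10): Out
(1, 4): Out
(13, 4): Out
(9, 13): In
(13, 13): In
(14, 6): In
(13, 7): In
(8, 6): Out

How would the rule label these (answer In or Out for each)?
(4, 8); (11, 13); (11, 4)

Out, In, Out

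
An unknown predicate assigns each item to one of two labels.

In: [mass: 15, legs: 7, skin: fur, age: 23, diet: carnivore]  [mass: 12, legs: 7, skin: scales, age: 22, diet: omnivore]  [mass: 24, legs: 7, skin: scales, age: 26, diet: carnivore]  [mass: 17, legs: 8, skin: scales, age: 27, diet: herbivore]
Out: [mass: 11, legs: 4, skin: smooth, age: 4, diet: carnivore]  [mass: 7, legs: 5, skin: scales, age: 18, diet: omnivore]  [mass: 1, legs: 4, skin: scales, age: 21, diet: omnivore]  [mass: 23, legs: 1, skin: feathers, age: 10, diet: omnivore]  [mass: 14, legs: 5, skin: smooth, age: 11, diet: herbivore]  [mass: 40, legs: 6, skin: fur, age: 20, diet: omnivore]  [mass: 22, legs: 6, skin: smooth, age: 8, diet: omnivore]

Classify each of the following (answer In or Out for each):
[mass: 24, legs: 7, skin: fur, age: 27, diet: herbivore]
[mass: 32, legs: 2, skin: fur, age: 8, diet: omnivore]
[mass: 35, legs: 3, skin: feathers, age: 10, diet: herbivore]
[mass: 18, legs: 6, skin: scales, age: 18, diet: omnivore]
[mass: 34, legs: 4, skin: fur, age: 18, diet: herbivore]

All 'In' examples share one property — age ≥ 22 — and every 'Out' example lacks it.
[mass: 24, legs: 7, skin: fur, age: 27, diet: herbivore]: age = 27 — qualifies, so In.
[mass: 32, legs: 2, skin: fur, age: 8, diet: omnivore]: age = 8 — does not pass, so Out.
[mass: 35, legs: 3, skin: feathers, age: 10, diet: herbivore]: age = 10 — does not pass, so Out.
[mass: 18, legs: 6, skin: scales, age: 18, diet: omnivore]: age = 18 — does not pass, so Out.
[mass: 34, legs: 4, skin: fur, age: 18, diet: herbivore]: age = 18 — does not pass, so Out.

In, Out, Out, Out, Out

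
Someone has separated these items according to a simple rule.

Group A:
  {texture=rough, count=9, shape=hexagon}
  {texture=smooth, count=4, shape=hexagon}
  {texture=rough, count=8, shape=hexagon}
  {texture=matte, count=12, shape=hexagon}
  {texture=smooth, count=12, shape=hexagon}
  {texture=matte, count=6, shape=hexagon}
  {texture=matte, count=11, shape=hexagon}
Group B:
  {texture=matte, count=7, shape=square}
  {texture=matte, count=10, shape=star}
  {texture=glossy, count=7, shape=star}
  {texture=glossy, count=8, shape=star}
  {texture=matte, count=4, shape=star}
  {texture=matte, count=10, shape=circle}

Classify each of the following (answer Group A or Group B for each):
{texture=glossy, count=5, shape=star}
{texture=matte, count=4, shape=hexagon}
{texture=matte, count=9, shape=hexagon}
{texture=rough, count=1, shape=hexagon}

The classifier is using: shape is hexagon.
Group B: {texture=glossy, count=5, shape=star}, since shape is star. Group A: {texture=matte, count=4, shape=hexagon}, since shape is hexagon. Group A: {texture=matte, count=9, shape=hexagon}, since shape is hexagon. Group A: {texture=rough, count=1, shape=hexagon}, since shape is hexagon.

Group B, Group A, Group A, Group A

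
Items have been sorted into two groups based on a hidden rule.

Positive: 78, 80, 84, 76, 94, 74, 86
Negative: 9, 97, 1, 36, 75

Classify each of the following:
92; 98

All 'Positive' examples share one property — even AND at least 74 — and every 'Negative' example lacks it.

Positive, Positive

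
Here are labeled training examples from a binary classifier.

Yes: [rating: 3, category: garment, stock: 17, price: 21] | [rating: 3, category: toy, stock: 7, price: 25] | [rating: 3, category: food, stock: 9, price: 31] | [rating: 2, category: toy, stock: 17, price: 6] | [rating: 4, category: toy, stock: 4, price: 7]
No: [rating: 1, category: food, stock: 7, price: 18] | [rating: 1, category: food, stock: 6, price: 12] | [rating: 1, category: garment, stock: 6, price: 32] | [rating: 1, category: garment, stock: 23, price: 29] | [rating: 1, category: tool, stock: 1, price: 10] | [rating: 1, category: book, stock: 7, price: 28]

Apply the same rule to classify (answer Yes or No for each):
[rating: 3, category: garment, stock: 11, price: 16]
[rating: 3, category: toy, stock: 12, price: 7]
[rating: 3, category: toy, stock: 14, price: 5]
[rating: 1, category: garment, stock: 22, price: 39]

Yes, Yes, Yes, No

The distinguishing property — rating ≥ 2 — holds for all the 'Yes' cases and none of the 'No' cases.
[rating: 3, category: garment, stock: 11, price: 16]: rating = 3, satisfies this → Yes. [rating: 3, category: toy, stock: 12, price: 7]: rating = 3, satisfies this → Yes. [rating: 3, category: toy, stock: 14, price: 5]: rating = 3, satisfies this → Yes. [rating: 1, category: garment, stock: 22, price: 39]: rating = 1, doesn't qualify → No.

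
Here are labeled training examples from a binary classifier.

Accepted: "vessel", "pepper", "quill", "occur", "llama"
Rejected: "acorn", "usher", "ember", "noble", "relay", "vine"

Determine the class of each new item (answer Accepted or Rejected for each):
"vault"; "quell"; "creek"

The common property of the 'Accepted' items is: has a double letter. No 'Rejected' item has it.
"vault": no doubled letter, fails the rule → Rejected.
"quell": 'll' doubled, meets the rule → Accepted.
"creek": 'ee' doubled, meets the rule → Accepted.

Rejected, Accepted, Accepted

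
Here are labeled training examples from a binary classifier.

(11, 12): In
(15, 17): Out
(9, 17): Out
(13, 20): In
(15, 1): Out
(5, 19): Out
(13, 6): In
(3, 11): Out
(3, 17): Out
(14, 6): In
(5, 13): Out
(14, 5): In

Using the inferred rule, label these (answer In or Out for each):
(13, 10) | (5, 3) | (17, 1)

The common property of the 'In' items is: product is even. No 'Out' item has it.
(13, 10): In (13·10 = 130).
(5, 3): Out (5·3 = 15).
(17, 1): Out (17·1 = 17).

In, Out, Out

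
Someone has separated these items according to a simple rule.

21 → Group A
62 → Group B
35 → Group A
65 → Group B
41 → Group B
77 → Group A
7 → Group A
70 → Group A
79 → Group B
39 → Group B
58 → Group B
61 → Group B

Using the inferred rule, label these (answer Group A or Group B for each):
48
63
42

Group B, Group A, Group A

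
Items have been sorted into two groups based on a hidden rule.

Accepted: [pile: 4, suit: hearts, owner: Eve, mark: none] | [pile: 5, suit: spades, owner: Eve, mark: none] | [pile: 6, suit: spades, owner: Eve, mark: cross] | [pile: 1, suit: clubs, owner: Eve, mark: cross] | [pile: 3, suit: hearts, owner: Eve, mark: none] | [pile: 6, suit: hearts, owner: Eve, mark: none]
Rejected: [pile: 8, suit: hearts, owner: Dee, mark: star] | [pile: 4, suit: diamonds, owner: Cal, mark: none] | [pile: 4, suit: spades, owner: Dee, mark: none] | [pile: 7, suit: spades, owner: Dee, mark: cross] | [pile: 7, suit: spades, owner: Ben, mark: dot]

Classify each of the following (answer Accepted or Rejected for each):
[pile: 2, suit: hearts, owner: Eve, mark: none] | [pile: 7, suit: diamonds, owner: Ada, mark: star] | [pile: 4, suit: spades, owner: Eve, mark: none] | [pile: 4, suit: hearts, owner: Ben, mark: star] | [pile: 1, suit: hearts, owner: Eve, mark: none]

One predicate separates the groups cleanly: owner is Eve.
Accepted: [pile: 2, suit: hearts, owner: Eve, mark: none], since owner is Eve. Rejected: [pile: 7, suit: diamonds, owner: Ada, mark: star], since owner is Ada. Accepted: [pile: 4, suit: spades, owner: Eve, mark: none], since owner is Eve. Rejected: [pile: 4, suit: hearts, owner: Ben, mark: star], since owner is Ben. Accepted: [pile: 1, suit: hearts, owner: Eve, mark: none], since owner is Eve.

Accepted, Rejected, Accepted, Rejected, Accepted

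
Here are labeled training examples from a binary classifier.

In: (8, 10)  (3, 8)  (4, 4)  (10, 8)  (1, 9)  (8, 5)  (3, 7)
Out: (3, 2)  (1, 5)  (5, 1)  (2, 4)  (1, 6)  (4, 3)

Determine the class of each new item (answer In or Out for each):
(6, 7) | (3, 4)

In, Out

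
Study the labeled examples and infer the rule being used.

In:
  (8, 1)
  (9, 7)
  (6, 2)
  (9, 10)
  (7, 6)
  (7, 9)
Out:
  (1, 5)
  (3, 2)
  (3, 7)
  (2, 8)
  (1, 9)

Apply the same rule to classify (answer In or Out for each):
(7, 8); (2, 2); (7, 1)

The common property of the 'In' items is: first ≥ 5. No 'Out' item has it.
(7, 8): first 7, checks out → In. (2, 2): first 2, fails this test → Out. (7, 1): first 7, checks out → In.

In, Out, In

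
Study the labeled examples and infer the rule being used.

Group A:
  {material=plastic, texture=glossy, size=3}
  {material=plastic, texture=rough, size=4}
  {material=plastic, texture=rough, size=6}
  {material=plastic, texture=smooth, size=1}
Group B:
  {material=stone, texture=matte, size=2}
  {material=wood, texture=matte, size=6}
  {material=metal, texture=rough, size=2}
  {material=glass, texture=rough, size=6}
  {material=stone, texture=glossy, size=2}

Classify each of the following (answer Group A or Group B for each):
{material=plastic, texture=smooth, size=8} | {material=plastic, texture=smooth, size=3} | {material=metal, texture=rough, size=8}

Group A, Group A, Group B

The rule appears to be: material is plastic.
Group A: {material=plastic, texture=smooth, size=8}, since material is plastic.
Group A: {material=plastic, texture=smooth, size=3}, since material is plastic.
Group B: {material=metal, texture=rough, size=8}, since material is metal.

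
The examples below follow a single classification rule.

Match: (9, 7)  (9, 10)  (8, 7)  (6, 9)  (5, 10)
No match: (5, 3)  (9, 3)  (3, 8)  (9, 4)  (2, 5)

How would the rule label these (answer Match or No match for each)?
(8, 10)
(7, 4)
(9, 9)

Match, No match, Match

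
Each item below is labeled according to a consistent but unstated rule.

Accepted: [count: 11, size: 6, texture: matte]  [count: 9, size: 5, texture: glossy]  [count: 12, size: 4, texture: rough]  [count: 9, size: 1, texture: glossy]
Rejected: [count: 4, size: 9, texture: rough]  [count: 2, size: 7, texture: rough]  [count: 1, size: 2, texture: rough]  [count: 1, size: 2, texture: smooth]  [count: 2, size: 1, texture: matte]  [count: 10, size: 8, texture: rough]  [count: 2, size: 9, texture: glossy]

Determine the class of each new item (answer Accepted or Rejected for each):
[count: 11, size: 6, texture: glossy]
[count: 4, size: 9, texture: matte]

Accepted, Rejected

The pattern is that an item is 'Accepted' exactly when: size ≤ 6 AND count ≥ 4.
[count: 11, size: 6, texture: glossy]: Accepted (size = 6, count = 11).
[count: 4, size: 9, texture: matte]: Rejected (size = 9, count = 4).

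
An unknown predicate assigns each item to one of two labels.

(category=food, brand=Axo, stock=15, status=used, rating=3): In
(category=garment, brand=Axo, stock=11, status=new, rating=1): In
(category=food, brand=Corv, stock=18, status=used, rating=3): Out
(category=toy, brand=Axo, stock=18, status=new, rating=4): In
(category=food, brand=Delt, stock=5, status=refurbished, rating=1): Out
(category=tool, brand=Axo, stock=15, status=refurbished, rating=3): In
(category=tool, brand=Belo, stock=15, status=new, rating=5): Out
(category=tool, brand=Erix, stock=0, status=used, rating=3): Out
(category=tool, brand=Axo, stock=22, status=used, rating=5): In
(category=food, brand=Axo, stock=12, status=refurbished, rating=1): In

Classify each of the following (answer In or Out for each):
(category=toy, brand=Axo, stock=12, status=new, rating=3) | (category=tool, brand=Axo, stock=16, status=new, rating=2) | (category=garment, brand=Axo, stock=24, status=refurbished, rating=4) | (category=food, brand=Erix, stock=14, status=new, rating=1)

In, In, In, Out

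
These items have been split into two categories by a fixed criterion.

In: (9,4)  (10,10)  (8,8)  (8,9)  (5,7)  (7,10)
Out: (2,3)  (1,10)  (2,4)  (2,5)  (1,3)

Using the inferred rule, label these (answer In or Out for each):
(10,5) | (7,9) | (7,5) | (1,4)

All 'In' examples share one property — sum ≥ 12 — and every 'Out' example lacks it.
(10,5): 10+5 = 15, satisfies this → In.
(7,9): 7+9 = 16, satisfies this → In.
(7,5): 7+5 = 12, satisfies this → In.
(1,4): 1+4 = 5, fails this test → Out.

In, In, In, Out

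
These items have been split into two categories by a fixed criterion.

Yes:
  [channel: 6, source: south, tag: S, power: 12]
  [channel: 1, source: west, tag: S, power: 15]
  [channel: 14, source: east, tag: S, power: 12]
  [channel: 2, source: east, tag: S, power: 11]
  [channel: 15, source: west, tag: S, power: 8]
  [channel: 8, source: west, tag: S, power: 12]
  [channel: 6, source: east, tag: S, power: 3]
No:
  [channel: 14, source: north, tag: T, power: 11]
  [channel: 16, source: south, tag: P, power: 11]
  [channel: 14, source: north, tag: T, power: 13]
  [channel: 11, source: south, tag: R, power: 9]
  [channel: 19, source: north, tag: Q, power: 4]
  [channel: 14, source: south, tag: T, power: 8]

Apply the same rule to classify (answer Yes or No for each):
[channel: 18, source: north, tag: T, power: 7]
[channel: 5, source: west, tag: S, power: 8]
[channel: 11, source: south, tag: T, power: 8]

No, Yes, No

The simplest hypothesis consistent with all the labels is: tag is S.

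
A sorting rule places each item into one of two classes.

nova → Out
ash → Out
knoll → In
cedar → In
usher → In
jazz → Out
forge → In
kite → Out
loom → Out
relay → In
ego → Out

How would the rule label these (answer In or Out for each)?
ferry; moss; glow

The common property of the 'In' items is: length 5. No 'Out' item has it.
ferry: length 5 — matches, so In.
moss: length 4 — fails the rule, so Out.
glow: length 4 — fails the rule, so Out.

In, Out, Out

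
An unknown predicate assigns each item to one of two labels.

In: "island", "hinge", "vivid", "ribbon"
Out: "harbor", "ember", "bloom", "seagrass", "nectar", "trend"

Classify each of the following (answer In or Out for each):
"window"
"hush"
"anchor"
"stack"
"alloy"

The distinguishing property — contains 'i' — holds for all the 'In' cases and none of the 'Out' cases.
In: "window", since has 'i'.
Out: "hush", since no 'i'.
Out: "anchor", since no 'i'.
Out: "stack", since no 'i'.
Out: "alloy", since no 'i'.

In, Out, Out, Out, Out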